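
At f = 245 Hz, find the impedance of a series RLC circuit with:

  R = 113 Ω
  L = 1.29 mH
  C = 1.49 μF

Step 1 — Angular frequency: ω = 2π·f = 2π·245 = 1539 rad/s.
Step 2 — Component impedances:
  R: Z = R = 113 Ω
  L: Z = jωL = j·1539·0.00129 = 0 + j1.986 Ω
  C: Z = 1/(jωC) = -j/(ω·C) = 0 - j436 Ω
Step 3 — Series combination: Z_total = R + L + C = 113 - j434 Ω = 448.5∠-75.4° Ω.

Z = 113 - j434 Ω = 448.5∠-75.4° Ω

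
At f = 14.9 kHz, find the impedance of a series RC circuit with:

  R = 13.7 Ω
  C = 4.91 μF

Step 1 — Angular frequency: ω = 2π·f = 2π·1.49e+04 = 9.362e+04 rad/s.
Step 2 — Component impedances:
  R: Z = R = 13.7 Ω
  C: Z = 1/(jωC) = -j/(ω·C) = 0 - j2.175 Ω
Step 3 — Series combination: Z_total = R + C = 13.7 - j2.175 Ω = 13.87∠-9.0° Ω.

Z = 13.7 - j2.175 Ω = 13.87∠-9.0° Ω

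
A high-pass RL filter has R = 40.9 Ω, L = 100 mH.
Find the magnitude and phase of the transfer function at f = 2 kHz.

Step 1 — Angular frequency: ω = 2π·2000 = 1.257e+04 rad/s.
Step 2 — Transfer function: H(jω) = jωL/(R + jωL).
Step 3 — Numerator jωL = j·1257; denominator R + jωL = 40.9 + j1257.
Step 4 — H = 0.9989 + j0.03251.
Step 5 — Magnitude: |H| = 0.9995 (-0.0 dB); phase: φ = 1.9°.

|H| = 0.9995 (-0.0 dB), φ = 1.9°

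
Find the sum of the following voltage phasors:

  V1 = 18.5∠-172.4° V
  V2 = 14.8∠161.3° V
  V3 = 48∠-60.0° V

Step 1 — Convert each phasor to rectangular form:
  V1 = 18.5·(cos(-172.4°) + j·sin(-172.4°)) = -18.34 - j2.447 V
  V2 = 14.8·(cos(161.3°) + j·sin(161.3°)) = -14.02 + j4.745 V
  V3 = 48·(cos(-60.0°) + j·sin(-60.0°)) = 24 - j41.57 V
Step 2 — Sum components: V_total = -8.356 - j39.27 V.
Step 3 — Convert to polar: |V_total| = 40.15 V, ∠V_total = -102.0°.

V_total = 40.15∠-102.0° V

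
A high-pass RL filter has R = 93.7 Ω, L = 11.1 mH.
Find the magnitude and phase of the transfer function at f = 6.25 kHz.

Step 1 — Angular frequency: ω = 2π·6250 = 3.927e+04 rad/s.
Step 2 — Transfer function: H(jω) = jωL/(R + jωL).
Step 3 — Numerator jωL = j·435.9; denominator R + jωL = 93.7 + j435.9.
Step 4 — H = 0.9558 + j0.2055.
Step 5 — Magnitude: |H| = 0.9777 (-0.2 dB); phase: φ = 12.1°.

|H| = 0.9777 (-0.2 dB), φ = 12.1°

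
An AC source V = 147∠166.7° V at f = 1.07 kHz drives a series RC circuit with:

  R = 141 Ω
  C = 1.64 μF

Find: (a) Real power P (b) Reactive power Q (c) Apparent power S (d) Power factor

Step 1 — Angular frequency: ω = 2π·f = 2π·1070 = 6723 rad/s.
Step 2 — Component impedances:
  R: Z = R = 141 Ω
  C: Z = 1/(jωC) = -j/(ω·C) = 0 - j90.7 Ω
Step 3 — Series combination: Z_total = R + C = 141 - j90.7 Ω = 167.7∠-32.8° Ω.
Step 4 — Source phasor: V = 147∠166.7° V = -143.1 + j33.82 V.
Step 5 — Current: I = V / Z = -0.8268 - j0.292 A = 0.8768∠-160.5° A.
Step 6 — Complex power: S = V·I* = 108.4 - j69.73 VA.
Step 7 — Real power: P = Re(S) = 108.4 W.
Step 8 — Reactive power: Q = Im(S) = -69.73 VAR.
Step 9 — Apparent power: |S| = 128.9 VA.
Step 10 — Power factor: PF = P/|S| = 0.841 (leading).

(a) P = 108.4 W  (b) Q = -69.73 VAR  (c) S = 128.9 VA  (d) PF = 0.841 (leading)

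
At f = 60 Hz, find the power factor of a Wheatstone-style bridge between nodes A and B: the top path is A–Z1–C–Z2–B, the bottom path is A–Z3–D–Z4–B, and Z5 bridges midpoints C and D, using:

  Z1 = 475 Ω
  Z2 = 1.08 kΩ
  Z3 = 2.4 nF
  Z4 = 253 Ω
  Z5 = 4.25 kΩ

Step 1 — Angular frequency: ω = 2π·f = 2π·60 = 377 rad/s.
Step 2 — Component impedances:
  Z1: Z = R = 475 Ω
  Z2: Z = R = 1080 Ω
  Z3: Z = 1/(jωC) = -j/(ω·C) = 0 - j1.105e+06 Ω
  Z4: Z = R = 253 Ω
  Z5: Z = R = 4250 Ω
Step 3 — Bridge requires nodal analysis (the Z5 bridge couples midpoints C and D, so the two paths cannot be reduced to a simple series/parallel combination). Setting node B to ground and injecting 1 A at node A, the 3-node admittance system at A, C, D solves to V_A = Z_AB = 1346 - j1.522 Ω = 1346∠-0.1° Ω.
Step 4 — Power factor: PF = cos(φ) = Re(Z)/|Z| = 1346/1346 = 1.
Step 5 — Type: Im(Z) = -1.522 ⇒ leading (phase φ = -0.1°).

PF = 1 (leading, φ = -0.1°)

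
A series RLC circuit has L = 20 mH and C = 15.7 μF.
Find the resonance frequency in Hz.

Step 1 — Resonance condition Im(Z)=0 gives ω₀ = 1/√(LC).
Step 2 — ω₀ = 1/√(0.02·1.57e-05) = 1785 rad/s.
Step 3 — f₀ = ω₀/(2π) = 284 Hz.

f₀ = 284 Hz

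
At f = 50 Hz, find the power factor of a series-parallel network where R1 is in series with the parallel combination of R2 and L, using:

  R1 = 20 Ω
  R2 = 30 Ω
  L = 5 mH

Step 1 — Angular frequency: ω = 2π·f = 2π·50 = 314.2 rad/s.
Step 2 — Component impedances:
  R1: Z = R = 20 Ω
  R2: Z = R = 30 Ω
  L: Z = jωL = j·314.2·0.005 = 0 + j1.571 Ω
Step 3 — Parallel branch: R2 || L = 1/(1/R2 + 1/L) = 0.08202 + j1.567 Ω.
Step 4 — Series with R1: Z_total = R1 + (R2 || L) = 20.08 + j1.567 Ω = 20.14∠4.5° Ω.
Step 5 — Power factor: PF = cos(φ) = Re(Z)/|Z| = 20.08/20.14 = 0.997.
Step 6 — Type: Im(Z) = 1.567 ⇒ lagging (phase φ = 4.5°).

PF = 0.997 (lagging, φ = 4.5°)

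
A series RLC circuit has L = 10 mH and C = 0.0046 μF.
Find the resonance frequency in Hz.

Step 1 — Resonance condition Im(Z)=0 gives ω₀ = 1/√(LC).
Step 2 — ω₀ = 1/√(0.01·4.6e-09) = 1.474e+05 rad/s.
Step 3 — f₀ = ω₀/(2π) = 2.347e+04 Hz.

f₀ = 2.347e+04 Hz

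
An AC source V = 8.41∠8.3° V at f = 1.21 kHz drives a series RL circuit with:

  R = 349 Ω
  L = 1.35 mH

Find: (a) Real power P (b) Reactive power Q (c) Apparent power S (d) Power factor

Step 1 — Angular frequency: ω = 2π·f = 2π·1210 = 7603 rad/s.
Step 2 — Component impedances:
  R: Z = R = 349 Ω
  L: Z = jωL = j·7603·0.00135 = 0 + j10.26 Ω
Step 3 — Series combination: Z_total = R + L = 349 + j10.26 Ω = 349.2∠1.7° Ω.
Step 4 — Source phasor: V = 8.41∠8.3° V = 8.322 + j1.214 V.
Step 5 — Current: I = V / Z = 0.02393 + j0.002775 A = 0.02409∠6.6° A.
Step 6 — Complex power: S = V·I* = 0.2025 + j0.005955 VA.
Step 7 — Real power: P = Re(S) = 0.2025 W.
Step 8 — Reactive power: Q = Im(S) = 0.005955 VAR.
Step 9 — Apparent power: |S| = 0.2026 VA.
Step 10 — Power factor: PF = P/|S| = 0.9996 (lagging).

(a) P = 0.2025 W  (b) Q = 0.005955 VAR  (c) S = 0.2026 VA  (d) PF = 0.9996 (lagging)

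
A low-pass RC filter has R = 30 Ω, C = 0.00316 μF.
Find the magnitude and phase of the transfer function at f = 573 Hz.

Step 1 — Angular frequency: ω = 2π·573 = 3600 rad/s.
Step 2 — Transfer function: H(jω) = 1/(1 + jωRC).
Step 3 — Denominator: 1 + jωRC = 1 + j·3600·30·3.16e-09 = 1 + j0.0003413.
Step 4 — H = 1 - j0.0003413.
Step 5 — Magnitude: |H| = 1 (-0.0 dB); phase: φ = -0.0°.

|H| = 1 (-0.0 dB), φ = -0.0°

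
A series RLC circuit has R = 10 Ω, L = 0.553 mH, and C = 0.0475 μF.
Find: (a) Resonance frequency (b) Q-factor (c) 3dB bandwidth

Step 1 — Resonance: ω₀ = 1/√(LC) = 1/√(0.000553·4.75e-08) = 1.951e+05 rad/s.
Step 2 — f₀ = ω₀/(2π) = 3.105e+04 Hz.
Step 3 — Series Q: Q = ω₀L/R = 1.951e+05·0.000553/10 = 10.79.
Step 4 — Bandwidth: Δω = ω₀/Q = 1.808e+04 rad/s; BW = Δω/(2π) = 2878 Hz.

(a) f₀ = 3.105e+04 Hz  (b) Q = 10.79  (c) BW = 2878 Hz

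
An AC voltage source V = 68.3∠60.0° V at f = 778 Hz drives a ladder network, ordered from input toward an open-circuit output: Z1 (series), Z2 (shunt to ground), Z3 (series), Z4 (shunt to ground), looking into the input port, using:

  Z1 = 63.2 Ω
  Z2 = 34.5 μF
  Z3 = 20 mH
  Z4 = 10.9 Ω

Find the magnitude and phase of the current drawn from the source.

Step 1 — Angular frequency: ω = 2π·f = 2π·778 = 4888 rad/s.
Step 2 — Component impedances:
  Z1: Z = R = 63.2 Ω
  Z2: Z = 1/(jωC) = -j/(ω·C) = 0 - j5.93 Ω
  Z3: Z = jωL = j·4888·0.02 = 0 + j97.77 Ω
  Z4: Z = R = 10.9 Ω
Step 3 — Ladder network (open output): work backward from the far end, alternating series and parallel combinations. Z_in = 63.24 - j6.307 Ω = 63.56∠-5.7° Ω.
Step 4 — Source phasor: V = 68.3∠60.0° V = 34.15 + j59.15 V.
Step 5 — Ohm's law: I = V / Z_total = (34.15 + j59.15) / (63.24 - j6.307) = 0.4423 + j0.9794 A.
Step 6 — Convert to polar: |I| = 1.075 A, ∠I = 65.7°.

I = 1.075∠65.7° A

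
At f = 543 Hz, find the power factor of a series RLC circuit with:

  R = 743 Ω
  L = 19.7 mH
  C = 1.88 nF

Step 1 — Angular frequency: ω = 2π·f = 2π·543 = 3412 rad/s.
Step 2 — Component impedances:
  R: Z = R = 743 Ω
  L: Z = jωL = j·3412·0.0197 = 0 + j67.21 Ω
  C: Z = 1/(jωC) = -j/(ω·C) = 0 - j1.559e+05 Ω
Step 3 — Series combination: Z_total = R + L + C = 743 - j1.558e+05 Ω = 1.558e+05∠-89.7° Ω.
Step 4 — Power factor: PF = cos(φ) = Re(Z)/|Z| = 743/1.5584e+05 = 0.004768.
Step 5 — Type: Im(Z) = -1.558e+05 ⇒ leading (phase φ = -89.7°).

PF = 0.004768 (leading, φ = -89.7°)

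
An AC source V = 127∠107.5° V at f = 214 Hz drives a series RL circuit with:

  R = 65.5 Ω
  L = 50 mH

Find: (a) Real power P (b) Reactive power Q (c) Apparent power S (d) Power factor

Step 1 — Angular frequency: ω = 2π·f = 2π·214 = 1345 rad/s.
Step 2 — Component impedances:
  R: Z = R = 65.5 Ω
  L: Z = jωL = j·1345·0.05 = 0 + j67.23 Ω
Step 3 — Series combination: Z_total = R + L = 65.5 + j67.23 Ω = 93.86∠45.7° Ω.
Step 4 — Source phasor: V = 127∠107.5° V = -38.19 + j121.1 V.
Step 5 — Current: I = V / Z = 0.6404 + j1.192 A = 1.353∠61.8° A.
Step 6 — Complex power: S = V·I* = 119.9 + j123.1 VA.
Step 7 — Real power: P = Re(S) = 119.9 W.
Step 8 — Reactive power: Q = Im(S) = 123.1 VAR.
Step 9 — Apparent power: |S| = 171.8 VA.
Step 10 — Power factor: PF = P/|S| = 0.6978 (lagging).

(a) P = 119.9 W  (b) Q = 123.1 VAR  (c) S = 171.8 VA  (d) PF = 0.6978 (lagging)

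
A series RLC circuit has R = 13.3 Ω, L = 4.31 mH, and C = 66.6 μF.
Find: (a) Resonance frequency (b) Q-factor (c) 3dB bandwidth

Step 1 — Resonance: ω₀ = 1/√(LC) = 1/√(0.00431·6.66e-05) = 1866 rad/s.
Step 2 — f₀ = ω₀/(2π) = 297.1 Hz.
Step 3 — Series Q: Q = ω₀L/R = 1866·0.00431/13.3 = 0.6049.
Step 4 — Bandwidth: Δω = ω₀/Q = 3086 rad/s; BW = Δω/(2π) = 491.1 Hz.

(a) f₀ = 297.1 Hz  (b) Q = 0.6049  (c) BW = 491.1 Hz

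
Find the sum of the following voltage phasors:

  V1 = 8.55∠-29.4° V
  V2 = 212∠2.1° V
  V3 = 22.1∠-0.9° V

Step 1 — Convert each phasor to rectangular form:
  V1 = 8.55·(cos(-29.4°) + j·sin(-29.4°)) = 7.449 - j4.197 V
  V2 = 212·(cos(2.1°) + j·sin(2.1°)) = 211.9 + j7.768 V
  V3 = 22.1·(cos(-0.9°) + j·sin(-0.9°)) = 22.1 - j0.3471 V
Step 2 — Sum components: V_total = 241.4 + j3.224 V.
Step 3 — Convert to polar: |V_total| = 241.4 V, ∠V_total = 0.8°.

V_total = 241.4∠0.8° V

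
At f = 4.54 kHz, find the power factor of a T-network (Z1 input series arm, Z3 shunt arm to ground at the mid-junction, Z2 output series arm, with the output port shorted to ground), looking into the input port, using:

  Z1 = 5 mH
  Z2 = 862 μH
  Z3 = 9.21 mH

Step 1 — Angular frequency: ω = 2π·f = 2π·4540 = 2.853e+04 rad/s.
Step 2 — Component impedances:
  Z1: Z = jωL = j·2.853e+04·0.005 = 0 + j142.6 Ω
  Z2: Z = jωL = j·2.853e+04·0.000862 = 0 + j24.59 Ω
  Z3: Z = jωL = j·2.853e+04·0.00921 = 0 + j262.7 Ω
Step 3 — With the output port shorted to ground, the output series arm Z2 runs from the junction to ground; the shunt arm Z3 also runs from the junction to ground. They appear in parallel: Z3 || Z2 = 0 + j22.48 Ω.
Step 4 — Series with input arm Z1: Z_in = Z1 + (Z3 || Z2) = 0 + j165.1 Ω = 165.1∠90.0° Ω.
Step 5 — Power factor: PF = cos(φ) = Re(Z)/|Z| = 0/165.1 = 0.
Step 6 — Type: Im(Z) = 165.1 ⇒ lagging (phase φ = 90.0°).

PF = 0 (lagging, φ = 90.0°)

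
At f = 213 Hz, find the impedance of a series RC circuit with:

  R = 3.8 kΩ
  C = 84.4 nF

Step 1 — Angular frequency: ω = 2π·f = 2π·213 = 1338 rad/s.
Step 2 — Component impedances:
  R: Z = R = 3800 Ω
  C: Z = 1/(jωC) = -j/(ω·C) = 0 - j8853 Ω
Step 3 — Series combination: Z_total = R + C = 3800 - j8853 Ω = 9634∠-66.8° Ω.

Z = 3800 - j8853 Ω = 9634∠-66.8° Ω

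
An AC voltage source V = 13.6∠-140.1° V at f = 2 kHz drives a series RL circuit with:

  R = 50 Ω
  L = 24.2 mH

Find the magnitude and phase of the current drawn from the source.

Step 1 — Angular frequency: ω = 2π·f = 2π·2000 = 1.257e+04 rad/s.
Step 2 — Component impedances:
  R: Z = R = 50 Ω
  L: Z = jωL = j·1.257e+04·0.0242 = 0 + j304.1 Ω
Step 3 — Series combination: Z_total = R + L = 50 + j304.1 Ω = 308.2∠80.7° Ω.
Step 4 — Source phasor: V = 13.6∠-140.1° V = -10.43 - j8.724 V.
Step 5 — Ohm's law: I = V / Z_total = (-10.43 - j8.724) / (50 + j304.1) = -0.03342 + j0.02881 A.
Step 6 — Convert to polar: |I| = 0.04413 A, ∠I = 139.2°.

I = 0.04413∠139.2° A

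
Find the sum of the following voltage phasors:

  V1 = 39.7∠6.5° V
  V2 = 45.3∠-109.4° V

Step 1 — Convert each phasor to rectangular form:
  V1 = 39.7·(cos(6.5°) + j·sin(6.5°)) = 39.44 + j4.494 V
  V2 = 45.3·(cos(-109.4°) + j·sin(-109.4°)) = -15.05 - j42.73 V
Step 2 — Sum components: V_total = 24.4 - j38.23 V.
Step 3 — Convert to polar: |V_total| = 45.36 V, ∠V_total = -57.5°.

V_total = 45.36∠-57.5° V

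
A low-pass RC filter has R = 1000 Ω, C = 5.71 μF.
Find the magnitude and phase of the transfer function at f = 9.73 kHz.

Step 1 — Angular frequency: ω = 2π·9730 = 6.114e+04 rad/s.
Step 2 — Transfer function: H(jω) = 1/(1 + jωRC).
Step 3 — Denominator: 1 + jωRC = 1 + j·6.114e+04·1000·5.71e-06 = 1 + j349.1.
Step 4 — H = 8.206e-06 - j0.002865.
Step 5 — Magnitude: |H| = 0.002865 (-50.9 dB); phase: φ = -89.8°.

|H| = 0.002865 (-50.9 dB), φ = -89.8°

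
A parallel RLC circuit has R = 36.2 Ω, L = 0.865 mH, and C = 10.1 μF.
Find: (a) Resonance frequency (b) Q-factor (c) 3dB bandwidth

Step 1 — Resonance: ω₀ = 1/√(LC) = 1/√(0.000865·1.01e-05) = 1.07e+04 rad/s.
Step 2 — f₀ = ω₀/(2π) = 1703 Hz.
Step 3 — Parallel Q: Q = R/(ω₀L) = 36.2/(1.07e+04·0.000865) = 3.912.
Step 4 — Bandwidth: Δω = ω₀/Q = 2735 rad/s; BW = Δω/(2π) = 435.3 Hz.

(a) f₀ = 1703 Hz  (b) Q = 3.912  (c) BW = 435.3 Hz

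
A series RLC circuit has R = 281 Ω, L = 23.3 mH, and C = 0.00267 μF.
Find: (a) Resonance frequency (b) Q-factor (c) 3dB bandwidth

Step 1 — Resonance condition Im(Z)=0 gives ω₀ = 1/√(LC).
Step 2 — ω₀ = 1/√(0.0233·2.67e-09) = 1.268e+05 rad/s.
Step 3 — f₀ = ω₀/(2π) = 2.018e+04 Hz.
Step 4 — Series Q: Q = ω₀L/R = 1.268e+05·0.0233/281 = 10.51.
Step 5 — 3dB bandwidth: Δω = ω₀/Q = 1.206e+04 rad/s; BW = Δω/(2π) = 1919 Hz.

(a) f₀ = 2.018e+04 Hz  (b) Q = 10.51  (c) BW = 1919 Hz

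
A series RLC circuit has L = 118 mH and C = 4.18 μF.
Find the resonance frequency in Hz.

Step 1 — Resonance condition Im(Z)=0 gives ω₀ = 1/√(LC).
Step 2 — ω₀ = 1/√(0.118·4.18e-06) = 1424 rad/s.
Step 3 — f₀ = ω₀/(2π) = 226.6 Hz.

f₀ = 226.6 Hz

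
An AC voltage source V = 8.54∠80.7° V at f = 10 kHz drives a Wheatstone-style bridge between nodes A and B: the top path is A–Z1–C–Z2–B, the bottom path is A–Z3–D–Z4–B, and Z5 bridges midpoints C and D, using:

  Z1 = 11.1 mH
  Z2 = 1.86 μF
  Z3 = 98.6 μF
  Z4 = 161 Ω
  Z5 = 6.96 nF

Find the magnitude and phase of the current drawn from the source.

Step 1 — Angular frequency: ω = 2π·f = 2π·1e+04 = 6.283e+04 rad/s.
Step 2 — Component impedances:
  Z1: Z = jωL = j·6.283e+04·0.0111 = 0 + j697.4 Ω
  Z2: Z = 1/(jωC) = -j/(ω·C) = 0 - j8.557 Ω
  Z3: Z = 1/(jωC) = -j/(ω·C) = 0 - j0.1614 Ω
  Z4: Z = R = 161 Ω
  Z5: Z = 1/(jωC) = -j/(ω·C) = 0 - j2287 Ω
Step 3 — Bridge requires nodal analysis (the Z5 bridge couples midpoints C and D, so the two paths cannot be reduced to a simple series/parallel combination). Setting node B to ground and injecting 1 A at node A, the 3-node admittance system at A, C, D solves to V_A = Z_AB = 157 + j25.25 Ω = 159∠9.1° Ω.
Step 4 — Source phasor: V = 8.54∠80.7° V = 1.38 + j8.428 V.
Step 5 — Ohm's law: I = V / Z_total = (1.38 + j8.428) / (157 + j25.25) = 0.01699 + j0.05096 A.
Step 6 — Convert to polar: |I| = 0.05372 A, ∠I = 71.6°.

I = 0.05372∠71.6° A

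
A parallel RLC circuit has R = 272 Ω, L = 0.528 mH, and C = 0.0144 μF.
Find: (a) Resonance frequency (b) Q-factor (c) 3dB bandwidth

Step 1 — Resonance: ω₀ = 1/√(LC) = 1/√(0.000528·1.44e-08) = 3.627e+05 rad/s.
Step 2 — f₀ = ω₀/(2π) = 5.772e+04 Hz.
Step 3 — Parallel Q: Q = R/(ω₀L) = 272/(3.627e+05·0.000528) = 1.42.
Step 4 — Bandwidth: Δω = ω₀/Q = 2.553e+05 rad/s; BW = Δω/(2π) = 4.063e+04 Hz.

(a) f₀ = 5.772e+04 Hz  (b) Q = 1.42  (c) BW = 4.063e+04 Hz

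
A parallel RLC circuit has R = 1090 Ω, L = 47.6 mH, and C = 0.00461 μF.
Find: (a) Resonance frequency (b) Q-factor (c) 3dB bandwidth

Step 1 — Resonance: ω₀ = 1/√(LC) = 1/√(0.0476·4.61e-09) = 6.751e+04 rad/s.
Step 2 — f₀ = ω₀/(2π) = 1.074e+04 Hz.
Step 3 — Parallel Q: Q = R/(ω₀L) = 1090/(6.751e+04·0.0476) = 0.3392.
Step 4 — Bandwidth: Δω = ω₀/Q = 1.99e+05 rad/s; BW = Δω/(2π) = 3.167e+04 Hz.

(a) f₀ = 1.074e+04 Hz  (b) Q = 0.3392  (c) BW = 3.167e+04 Hz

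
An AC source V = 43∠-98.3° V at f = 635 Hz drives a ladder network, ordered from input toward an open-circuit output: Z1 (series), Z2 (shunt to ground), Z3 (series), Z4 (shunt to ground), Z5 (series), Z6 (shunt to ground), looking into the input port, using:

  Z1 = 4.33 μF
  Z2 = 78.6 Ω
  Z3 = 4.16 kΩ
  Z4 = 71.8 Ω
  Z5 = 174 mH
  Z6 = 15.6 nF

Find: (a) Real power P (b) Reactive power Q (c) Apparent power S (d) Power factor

Step 1 — Angular frequency: ω = 2π·f = 2π·635 = 3990 rad/s.
Step 2 — Component impedances:
  Z1: Z = 1/(jωC) = -j/(ω·C) = 0 - j57.88 Ω
  Z2: Z = R = 78.6 Ω
  Z3: Z = R = 4160 Ω
  Z4: Z = R = 71.8 Ω
  Z5: Z = jωL = j·3990·0.174 = 0 + j694.2 Ω
  Z6: Z = 1/(jωC) = -j/(ω·C) = 0 - j1.607e+04 Ω
Step 3 — Ladder network (open output): work backward from the far end, alternating series and parallel combinations. Z_in = 77.17 - j57.88 Ω = 96.46∠-36.9° Ω.
Step 4 — Source phasor: V = 43∠-98.3° V = -6.207 - j42.55 V.
Step 5 — Current: I = V / Z = 0.2132 - j0.3915 A = 0.4458∠-61.4° A.
Step 6 — Complex power: S = V·I* = 15.33 - j11.5 VA.
Step 7 — Real power: P = Re(S) = 15.33 W.
Step 8 — Reactive power: Q = Im(S) = -11.5 VAR.
Step 9 — Apparent power: |S| = 19.17 VA.
Step 10 — Power factor: PF = P/|S| = 0.8 (leading).

(a) P = 15.33 W  (b) Q = -11.5 VAR  (c) S = 19.17 VA  (d) PF = 0.8 (leading)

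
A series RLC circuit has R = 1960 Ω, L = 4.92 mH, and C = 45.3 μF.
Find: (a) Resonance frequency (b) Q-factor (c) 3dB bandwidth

Step 1 — Resonance condition Im(Z)=0 gives ω₀ = 1/√(LC).
Step 2 — ω₀ = 1/√(0.00492·4.53e-05) = 2118 rad/s.
Step 3 — f₀ = ω₀/(2π) = 337.1 Hz.
Step 4 — Series Q: Q = ω₀L/R = 2118·0.00492/1960 = 0.005317.
Step 5 — 3dB bandwidth: Δω = ω₀/Q = 3.984e+05 rad/s; BW = Δω/(2π) = 6.34e+04 Hz.

(a) f₀ = 337.1 Hz  (b) Q = 0.005317  (c) BW = 6.34e+04 Hz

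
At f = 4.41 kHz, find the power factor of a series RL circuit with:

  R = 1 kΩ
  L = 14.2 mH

Step 1 — Angular frequency: ω = 2π·f = 2π·4410 = 2.771e+04 rad/s.
Step 2 — Component impedances:
  R: Z = R = 1000 Ω
  L: Z = jωL = j·2.771e+04·0.0142 = 0 + j393.5 Ω
Step 3 — Series combination: Z_total = R + L = 1000 + j393.5 Ω = 1075∠21.5° Ω.
Step 4 — Power factor: PF = cos(φ) = Re(Z)/|Z| = 1000/1074.6 = 0.9306.
Step 5 — Type: Im(Z) = 393.5 ⇒ lagging (phase φ = 21.5°).

PF = 0.9306 (lagging, φ = 21.5°)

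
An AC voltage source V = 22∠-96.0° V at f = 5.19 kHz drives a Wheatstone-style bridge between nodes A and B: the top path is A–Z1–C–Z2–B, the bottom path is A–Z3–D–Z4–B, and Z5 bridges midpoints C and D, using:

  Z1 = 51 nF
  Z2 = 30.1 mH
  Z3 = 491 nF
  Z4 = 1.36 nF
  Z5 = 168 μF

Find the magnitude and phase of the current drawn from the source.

Step 1 — Angular frequency: ω = 2π·f = 2π·5190 = 3.261e+04 rad/s.
Step 2 — Component impedances:
  Z1: Z = 1/(jωC) = -j/(ω·C) = 0 - j601.3 Ω
  Z2: Z = jωL = j·3.261e+04·0.0301 = 0 + j981.6 Ω
  Z3: Z = 1/(jωC) = -j/(ω·C) = 0 - j62.46 Ω
  Z4: Z = 1/(jωC) = -j/(ω·C) = 0 - j2.255e+04 Ω
  Z5: Z = 1/(jωC) = -j/(ω·C) = 0 - j0.1825 Ω
Step 3 — Bridge requires nodal analysis (the Z5 bridge couples midpoints C and D, so the two paths cannot be reduced to a simple series/parallel combination). Setting node B to ground and injecting 1 A at node A, the 3-node admittance system at A, C, D solves to V_A = Z_AB = 0 + j969.5 Ω = 969.5∠90.0° Ω.
Step 4 — Source phasor: V = 22∠-96.0° V = -2.3 - j21.88 V.
Step 5 — Ohm's law: I = V / Z_total = (-2.3 - j21.88) / (0 + j969.5) = -0.02257 + j0.002372 A.
Step 6 — Convert to polar: |I| = 0.02269 A, ∠I = 174.0°.

I = 0.02269∠174.0° A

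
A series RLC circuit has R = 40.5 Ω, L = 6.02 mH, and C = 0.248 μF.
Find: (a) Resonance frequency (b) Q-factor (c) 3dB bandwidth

Step 1 — Resonance condition Im(Z)=0 gives ω₀ = 1/√(LC).
Step 2 — ω₀ = 1/√(0.00602·2.48e-07) = 2.588e+04 rad/s.
Step 3 — f₀ = ω₀/(2π) = 4119 Hz.
Step 4 — Series Q: Q = ω₀L/R = 2.588e+04·0.00602/40.5 = 3.847.
Step 5 — 3dB bandwidth: Δω = ω₀/Q = 6728 rad/s; BW = Δω/(2π) = 1071 Hz.

(a) f₀ = 4119 Hz  (b) Q = 3.847  (c) BW = 1071 Hz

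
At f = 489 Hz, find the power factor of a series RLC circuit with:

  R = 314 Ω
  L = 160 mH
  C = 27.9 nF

Step 1 — Angular frequency: ω = 2π·f = 2π·489 = 3072 rad/s.
Step 2 — Component impedances:
  R: Z = R = 314 Ω
  L: Z = jωL = j·3072·0.16 = 0 + j491.6 Ω
  C: Z = 1/(jωC) = -j/(ω·C) = 0 - j1.167e+04 Ω
Step 3 — Series combination: Z_total = R + L + C = 314 - j1.117e+04 Ω = 1.118e+04∠-88.4° Ω.
Step 4 — Power factor: PF = cos(φ) = Re(Z)/|Z| = 314/1.118e+04 = 0.02809.
Step 5 — Type: Im(Z) = -1.117e+04 ⇒ leading (phase φ = -88.4°).

PF = 0.02809 (leading, φ = -88.4°)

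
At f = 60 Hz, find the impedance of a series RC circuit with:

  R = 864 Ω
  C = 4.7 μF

Step 1 — Angular frequency: ω = 2π·f = 2π·60 = 377 rad/s.
Step 2 — Component impedances:
  R: Z = R = 864 Ω
  C: Z = 1/(jωC) = -j/(ω·C) = 0 - j564.4 Ω
Step 3 — Series combination: Z_total = R + C = 864 - j564.4 Ω = 1032∠-33.2° Ω.

Z = 864 - j564.4 Ω = 1032∠-33.2° Ω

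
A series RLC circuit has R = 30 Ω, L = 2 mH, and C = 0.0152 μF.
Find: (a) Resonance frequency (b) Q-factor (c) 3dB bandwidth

Step 1 — Resonance condition Im(Z)=0 gives ω₀ = 1/√(LC).
Step 2 — ω₀ = 1/√(0.002·1.52e-08) = 1.814e+05 rad/s.
Step 3 — f₀ = ω₀/(2π) = 2.887e+04 Hz.
Step 4 — Series Q: Q = ω₀L/R = 1.814e+05·0.002/30 = 12.09.
Step 5 — 3dB bandwidth: Δω = ω₀/Q = 1.5e+04 rad/s; BW = Δω/(2π) = 2387 Hz.

(a) f₀ = 2.887e+04 Hz  (b) Q = 12.09  (c) BW = 2387 Hz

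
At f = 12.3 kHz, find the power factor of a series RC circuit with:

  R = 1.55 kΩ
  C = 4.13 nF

Step 1 — Angular frequency: ω = 2π·f = 2π·1.23e+04 = 7.728e+04 rad/s.
Step 2 — Component impedances:
  R: Z = R = 1550 Ω
  C: Z = 1/(jωC) = -j/(ω·C) = 0 - j3133 Ω
Step 3 — Series combination: Z_total = R + C = 1550 - j3133 Ω = 3495∠-63.7° Ω.
Step 4 — Power factor: PF = cos(φ) = Re(Z)/|Z| = 1550/3495.5 = 0.4434.
Step 5 — Type: Im(Z) = -3133 ⇒ leading (phase φ = -63.7°).

PF = 0.4434 (leading, φ = -63.7°)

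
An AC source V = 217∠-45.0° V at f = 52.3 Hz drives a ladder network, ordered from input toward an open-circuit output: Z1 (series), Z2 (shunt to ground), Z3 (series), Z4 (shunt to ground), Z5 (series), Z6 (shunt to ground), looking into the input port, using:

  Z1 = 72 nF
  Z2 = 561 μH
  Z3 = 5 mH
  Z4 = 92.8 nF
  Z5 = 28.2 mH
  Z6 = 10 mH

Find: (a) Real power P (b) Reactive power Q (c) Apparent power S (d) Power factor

Step 1 — Angular frequency: ω = 2π·f = 2π·52.3 = 328.6 rad/s.
Step 2 — Component impedances:
  Z1: Z = 1/(jωC) = -j/(ω·C) = 0 - j4.227e+04 Ω
  Z2: Z = jωL = j·328.6·0.000561 = 0 + j0.1844 Ω
  Z3: Z = jωL = j·328.6·0.005 = 0 + j1.643 Ω
  Z4: Z = 1/(jωC) = -j/(ω·C) = 0 - j3.279e+04 Ω
  Z5: Z = jωL = j·328.6·0.0282 = 0 + j9.267 Ω
  Z6: Z = jωL = j·328.6·0.01 = 0 + j3.286 Ω
Step 3 — Ladder network (open output): work backward from the far end, alternating series and parallel combinations. Z_in = 0 - j4.227e+04 Ω = 4.227e+04∠-90.0° Ω.
Step 4 — Source phasor: V = 217∠-45.0° V = 153.4 - j153.4 V.
Step 5 — Current: I = V / Z = 0.00363 + j0.00363 A = 0.005134∠45.0° A.
Step 6 — Complex power: S = V·I* = 0 - j1.114 VA.
Step 7 — Real power: P = Re(S) = 0 W.
Step 8 — Reactive power: Q = Im(S) = -1.114 VAR.
Step 9 — Apparent power: |S| = 1.114 VA.
Step 10 — Power factor: PF = P/|S| = 0 (leading).

(a) P = 0 W  (b) Q = -1.114 VAR  (c) S = 1.114 VA  (d) PF = 0 (leading)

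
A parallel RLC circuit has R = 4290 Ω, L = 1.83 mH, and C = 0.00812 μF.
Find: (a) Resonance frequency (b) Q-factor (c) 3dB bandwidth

Step 1 — Resonance: ω₀ = 1/√(LC) = 1/√(0.00183·8.12e-09) = 2.594e+05 rad/s.
Step 2 — f₀ = ω₀/(2π) = 4.129e+04 Hz.
Step 3 — Parallel Q: Q = R/(ω₀L) = 4290/(2.594e+05·0.00183) = 9.037.
Step 4 — Bandwidth: Δω = ω₀/Q = 2.871e+04 rad/s; BW = Δω/(2π) = 4569 Hz.

(a) f₀ = 4.129e+04 Hz  (b) Q = 9.037  (c) BW = 4569 Hz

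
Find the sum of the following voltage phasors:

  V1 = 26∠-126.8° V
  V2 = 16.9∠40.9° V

Step 1 — Convert each phasor to rectangular form:
  V1 = 26·(cos(-126.8°) + j·sin(-126.8°)) = -15.57 - j20.82 V
  V2 = 16.9·(cos(40.9°) + j·sin(40.9°)) = 12.77 + j11.07 V
Step 2 — Sum components: V_total = -2.801 - j9.754 V.
Step 3 — Convert to polar: |V_total| = 10.15 V, ∠V_total = -106.0°.

V_total = 10.15∠-106.0° V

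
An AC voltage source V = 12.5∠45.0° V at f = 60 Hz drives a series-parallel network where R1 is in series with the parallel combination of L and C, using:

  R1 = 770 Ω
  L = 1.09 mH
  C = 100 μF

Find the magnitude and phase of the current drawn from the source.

Step 1 — Angular frequency: ω = 2π·f = 2π·60 = 377 rad/s.
Step 2 — Component impedances:
  R1: Z = R = 770 Ω
  L: Z = jωL = j·377·0.00109 = 0 + j0.4109 Ω
  C: Z = 1/(jωC) = -j/(ω·C) = 0 - j26.53 Ω
Step 3 — Parallel branch: L || C = 1/(1/L + 1/C) = 0 + j0.4174 Ω.
Step 4 — Series with R1: Z_total = R1 + (L || C) = 770 + j0.4174 Ω = 770∠0.0° Ω.
Step 5 — Source phasor: V = 12.5∠45.0° V = 8.839 + j8.839 V.
Step 6 — Ohm's law: I = V / Z_total = (8.839 + j8.839) / (770 + j0.4174) = 0.01149 + j0.01147 A.
Step 7 — Convert to polar: |I| = 0.01623 A, ∠I = 45.0°.

I = 0.01623∠45.0° A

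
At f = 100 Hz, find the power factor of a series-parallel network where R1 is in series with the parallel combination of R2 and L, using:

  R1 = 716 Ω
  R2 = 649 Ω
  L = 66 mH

Step 1 — Angular frequency: ω = 2π·f = 2π·100 = 628.3 rad/s.
Step 2 — Component impedances:
  R1: Z = R = 716 Ω
  R2: Z = R = 649 Ω
  L: Z = jωL = j·628.3·0.066 = 0 + j41.47 Ω
Step 3 — Parallel branch: R2 || L = 1/(1/R2 + 1/L) = 2.639 + j41.3 Ω.
Step 4 — Series with R1: Z_total = R1 + (R2 || L) = 718.6 + j41.3 Ω = 719.8∠3.3° Ω.
Step 5 — Power factor: PF = cos(φ) = Re(Z)/|Z| = 718.64/719.82 = 0.9984.
Step 6 — Type: Im(Z) = 41.3 ⇒ lagging (phase φ = 3.3°).

PF = 0.9984 (lagging, φ = 3.3°)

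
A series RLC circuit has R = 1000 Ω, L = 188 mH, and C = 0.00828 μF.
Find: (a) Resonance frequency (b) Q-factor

Step 1 — Resonance condition Im(Z)=0 gives ω₀ = 1/√(LC).
Step 2 — ω₀ = 1/√(0.188·8.28e-09) = 2.535e+04 rad/s.
Step 3 — f₀ = ω₀/(2π) = 4034 Hz.
Step 4 — Series Q: Q = ω₀L/R = 2.535e+04·0.188/1000 = 4.765.

(a) f₀ = 4034 Hz  (b) Q = 4.765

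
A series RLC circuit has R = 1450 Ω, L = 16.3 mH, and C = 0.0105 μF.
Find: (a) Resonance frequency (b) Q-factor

Step 1 — Resonance condition Im(Z)=0 gives ω₀ = 1/√(LC).
Step 2 — ω₀ = 1/√(0.0163·1.05e-08) = 7.644e+04 rad/s.
Step 3 — f₀ = ω₀/(2π) = 1.217e+04 Hz.
Step 4 — Series Q: Q = ω₀L/R = 7.644e+04·0.0163/1450 = 0.8593.

(a) f₀ = 1.217e+04 Hz  (b) Q = 0.8593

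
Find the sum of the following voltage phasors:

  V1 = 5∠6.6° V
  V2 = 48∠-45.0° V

Step 1 — Convert each phasor to rectangular form:
  V1 = 5·(cos(6.6°) + j·sin(6.6°)) = 4.967 + j0.5747 V
  V2 = 48·(cos(-45.0°) + j·sin(-45.0°)) = 33.94 - j33.94 V
Step 2 — Sum components: V_total = 38.91 - j33.37 V.
Step 3 — Convert to polar: |V_total| = 51.26 V, ∠V_total = -40.6°.

V_total = 51.26∠-40.6° V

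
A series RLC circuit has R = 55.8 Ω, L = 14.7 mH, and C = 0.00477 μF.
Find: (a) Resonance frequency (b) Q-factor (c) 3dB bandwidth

Step 1 — Resonance condition Im(Z)=0 gives ω₀ = 1/√(LC).
Step 2 — ω₀ = 1/√(0.0147·4.77e-09) = 1.194e+05 rad/s.
Step 3 — f₀ = ω₀/(2π) = 1.901e+04 Hz.
Step 4 — Series Q: Q = ω₀L/R = 1.194e+05·0.0147/55.8 = 31.46.
Step 5 — 3dB bandwidth: Δω = ω₀/Q = 3796 rad/s; BW = Δω/(2π) = 604.1 Hz.

(a) f₀ = 1.901e+04 Hz  (b) Q = 31.46  (c) BW = 604.1 Hz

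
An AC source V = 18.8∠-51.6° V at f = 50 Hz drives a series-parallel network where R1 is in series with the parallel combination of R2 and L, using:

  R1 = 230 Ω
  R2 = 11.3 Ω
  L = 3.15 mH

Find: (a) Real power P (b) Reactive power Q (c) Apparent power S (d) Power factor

Step 1 — Angular frequency: ω = 2π·f = 2π·50 = 314.2 rad/s.
Step 2 — Component impedances:
  R1: Z = R = 230 Ω
  R2: Z = R = 11.3 Ω
  L: Z = jωL = j·314.2·0.00315 = 0 + j0.9896 Ω
Step 3 — Parallel branch: R2 || L = 1/(1/R2 + 1/L) = 0.08601 + j0.9821 Ω.
Step 4 — Series with R1: Z_total = R1 + (R2 || L) = 230.1 + j0.9821 Ω = 230.1∠0.2° Ω.
Step 5 — Source phasor: V = 18.8∠-51.6° V = 11.68 - j14.73 V.
Step 6 — Current: I = V / Z = 0.05048 - j0.06425 A = 0.08171∠-51.8° A.
Step 7 — Complex power: S = V·I* = 1.536 + j0.006556 VA.
Step 8 — Real power: P = Re(S) = 1.536 W.
Step 9 — Reactive power: Q = Im(S) = 0.006556 VAR.
Step 10 — Apparent power: |S| = 1.536 VA.
Step 11 — Power factor: PF = P/|S| = 1 (lagging).

(a) P = 1.536 W  (b) Q = 0.006556 VAR  (c) S = 1.536 VA  (d) PF = 1 (lagging)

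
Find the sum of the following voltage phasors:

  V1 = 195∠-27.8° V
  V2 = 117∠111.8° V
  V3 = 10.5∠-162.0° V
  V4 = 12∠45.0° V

Step 1 — Convert each phasor to rectangular form:
  V1 = 195·(cos(-27.8°) + j·sin(-27.8°)) = 172.5 - j90.95 V
  V2 = 117·(cos(111.8°) + j·sin(111.8°)) = -43.45 + j108.6 V
  V3 = 10.5·(cos(-162.0°) + j·sin(-162.0°)) = -9.986 - j3.245 V
  V4 = 12·(cos(45.0°) + j·sin(45.0°)) = 8.485 + j8.485 V
Step 2 — Sum components: V_total = 127.5 + j22.93 V.
Step 3 — Convert to polar: |V_total| = 129.6 V, ∠V_total = 10.2°.

V_total = 129.6∠10.2° V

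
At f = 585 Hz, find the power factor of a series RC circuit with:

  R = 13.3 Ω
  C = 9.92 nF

Step 1 — Angular frequency: ω = 2π·f = 2π·585 = 3676 rad/s.
Step 2 — Component impedances:
  R: Z = R = 13.3 Ω
  C: Z = 1/(jωC) = -j/(ω·C) = 0 - j2.743e+04 Ω
Step 3 — Series combination: Z_total = R + C = 13.3 - j2.743e+04 Ω = 2.743e+04∠-90.0° Ω.
Step 4 — Power factor: PF = cos(φ) = Re(Z)/|Z| = 13.3/27425 = 0.000485.
Step 5 — Type: Im(Z) = -2.743e+04 ⇒ leading (phase φ = -90.0°).

PF = 0.000485 (leading, φ = -90.0°)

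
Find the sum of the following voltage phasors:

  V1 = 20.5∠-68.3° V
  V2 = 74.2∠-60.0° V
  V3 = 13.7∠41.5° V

Step 1 — Convert each phasor to rectangular form:
  V1 = 20.5·(cos(-68.3°) + j·sin(-68.3°)) = 7.58 - j19.05 V
  V2 = 74.2·(cos(-60.0°) + j·sin(-60.0°)) = 37.1 - j64.26 V
  V3 = 13.7·(cos(41.5°) + j·sin(41.5°)) = 10.26 + j9.078 V
Step 2 — Sum components: V_total = 54.94 - j74.23 V.
Step 3 — Convert to polar: |V_total| = 92.35 V, ∠V_total = -53.5°.

V_total = 92.35∠-53.5° V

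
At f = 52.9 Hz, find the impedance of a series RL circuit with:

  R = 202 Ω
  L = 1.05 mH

Step 1 — Angular frequency: ω = 2π·f = 2π·52.9 = 332.4 rad/s.
Step 2 — Component impedances:
  R: Z = R = 202 Ω
  L: Z = jωL = j·332.4·0.00105 = 0 + j0.349 Ω
Step 3 — Series combination: Z_total = R + L = 202 + j0.349 Ω = 202∠0.1° Ω.

Z = 202 + j0.349 Ω = 202∠0.1° Ω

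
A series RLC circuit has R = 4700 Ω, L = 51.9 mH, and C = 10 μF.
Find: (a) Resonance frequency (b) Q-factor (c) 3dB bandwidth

Step 1 — Resonance: ω₀ = 1/√(LC) = 1/√(0.0519·1e-05) = 1388 rad/s.
Step 2 — f₀ = ω₀/(2π) = 220.9 Hz.
Step 3 — Series Q: Q = ω₀L/R = 1388·0.0519/4700 = 0.01533.
Step 4 — Bandwidth: Δω = ω₀/Q = 9.056e+04 rad/s; BW = Δω/(2π) = 1.441e+04 Hz.

(a) f₀ = 220.9 Hz  (b) Q = 0.01533  (c) BW = 1.441e+04 Hz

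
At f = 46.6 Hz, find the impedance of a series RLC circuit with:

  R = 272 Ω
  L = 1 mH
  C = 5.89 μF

Step 1 — Angular frequency: ω = 2π·f = 2π·46.6 = 292.8 rad/s.
Step 2 — Component impedances:
  R: Z = R = 272 Ω
  L: Z = jωL = j·292.8·0.001 = 0 + j0.2928 Ω
  C: Z = 1/(jωC) = -j/(ω·C) = 0 - j579.9 Ω
Step 3 — Series combination: Z_total = R + L + C = 272 - j579.6 Ω = 640.2∠-64.9° Ω.

Z = 272 - j579.6 Ω = 640.2∠-64.9° Ω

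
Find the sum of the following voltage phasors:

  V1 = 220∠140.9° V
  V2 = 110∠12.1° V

Step 1 — Convert each phasor to rectangular form:
  V1 = 220·(cos(140.9°) + j·sin(140.9°)) = -170.7 + j138.7 V
  V2 = 110·(cos(12.1°) + j·sin(12.1°)) = 107.6 + j23.06 V
Step 2 — Sum components: V_total = -63.17 + j161.8 V.
Step 3 — Convert to polar: |V_total| = 173.7 V, ∠V_total = 111.3°.

V_total = 173.7∠111.3° V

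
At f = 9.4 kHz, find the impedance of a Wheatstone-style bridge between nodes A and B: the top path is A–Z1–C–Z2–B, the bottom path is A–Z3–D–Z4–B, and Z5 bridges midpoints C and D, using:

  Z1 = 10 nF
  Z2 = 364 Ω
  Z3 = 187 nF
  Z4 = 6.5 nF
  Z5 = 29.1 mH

Step 1 — Angular frequency: ω = 2π·f = 2π·9400 = 5.906e+04 rad/s.
Step 2 — Component impedances:
  Z1: Z = 1/(jωC) = -j/(ω·C) = 0 - j1693 Ω
  Z2: Z = R = 364 Ω
  Z3: Z = 1/(jωC) = -j/(ω·C) = 0 - j90.54 Ω
  Z4: Z = 1/(jωC) = -j/(ω·C) = 0 - j2605 Ω
  Z5: Z = jωL = j·5.906e+04·0.0291 = 0 + j1719 Ω
Step 3 — Bridge requires nodal analysis (the Z5 bridge couples midpoints C and D, so the two paths cannot be reduced to a simple series/parallel combination). Setting node B to ground and injecting 1 A at node A, the 3-node admittance system at A, C, D solves to V_A = Z_AB = 0.008072 - j2570 Ω = 2570∠-90.0° Ω.

Z = 0.008072 - j2570 Ω = 2570∠-90.0° Ω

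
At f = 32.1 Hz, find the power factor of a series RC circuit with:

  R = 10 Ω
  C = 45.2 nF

Step 1 — Angular frequency: ω = 2π·f = 2π·32.1 = 201.7 rad/s.
Step 2 — Component impedances:
  R: Z = R = 10 Ω
  C: Z = 1/(jωC) = -j/(ω·C) = 0 - j1.097e+05 Ω
Step 3 — Series combination: Z_total = R + C = 10 - j1.097e+05 Ω = 1.097e+05∠-90.0° Ω.
Step 4 — Power factor: PF = cos(φ) = Re(Z)/|Z| = 10/1.097e+05 = 9.116e-05.
Step 5 — Type: Im(Z) = -1.097e+05 ⇒ leading (phase φ = -90.0°).

PF = 9.116e-05 (leading, φ = -90.0°)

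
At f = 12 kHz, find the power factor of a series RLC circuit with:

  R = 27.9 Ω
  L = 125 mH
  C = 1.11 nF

Step 1 — Angular frequency: ω = 2π·f = 2π·1.2e+04 = 7.54e+04 rad/s.
Step 2 — Component impedances:
  R: Z = R = 27.9 Ω
  L: Z = jωL = j·7.54e+04·0.125 = 0 + j9425 Ω
  C: Z = 1/(jωC) = -j/(ω·C) = 0 - j1.195e+04 Ω
Step 3 — Series combination: Z_total = R + L + C = 27.9 - j2524 Ω = 2524∠-89.4° Ω.
Step 4 — Power factor: PF = cos(φ) = Re(Z)/|Z| = 27.9/2524 = 0.01105.
Step 5 — Type: Im(Z) = -2524 ⇒ leading (phase φ = -89.4°).

PF = 0.01105 (leading, φ = -89.4°)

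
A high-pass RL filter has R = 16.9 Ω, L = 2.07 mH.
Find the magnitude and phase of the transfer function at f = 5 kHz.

Step 1 — Angular frequency: ω = 2π·5000 = 3.142e+04 rad/s.
Step 2 — Transfer function: H(jω) = jωL/(R + jωL).
Step 3 — Numerator jωL = j·65.03; denominator R + jωL = 16.9 + j65.03.
Step 4 — H = 0.9367 + j0.2434.
Step 5 — Magnitude: |H| = 0.9679 (-0.3 dB); phase: φ = 14.6°.

|H| = 0.9679 (-0.3 dB), φ = 14.6°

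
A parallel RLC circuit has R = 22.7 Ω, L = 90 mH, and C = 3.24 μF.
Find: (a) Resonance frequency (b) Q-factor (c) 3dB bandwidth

Step 1 — Resonance: ω₀ = 1/√(LC) = 1/√(0.09·3.24e-06) = 1852 rad/s.
Step 2 — f₀ = ω₀/(2π) = 294.7 Hz.
Step 3 — Parallel Q: Q = R/(ω₀L) = 22.7/(1852·0.09) = 0.1362.
Step 4 — Bandwidth: Δω = ω₀/Q = 1.36e+04 rad/s; BW = Δω/(2π) = 2164 Hz.

(a) f₀ = 294.7 Hz  (b) Q = 0.1362  (c) BW = 2164 Hz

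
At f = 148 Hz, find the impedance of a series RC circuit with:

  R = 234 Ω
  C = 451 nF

Step 1 — Angular frequency: ω = 2π·f = 2π·148 = 929.9 rad/s.
Step 2 — Component impedances:
  R: Z = R = 234 Ω
  C: Z = 1/(jωC) = -j/(ω·C) = 0 - j2384 Ω
Step 3 — Series combination: Z_total = R + C = 234 - j2384 Ω = 2396∠-84.4° Ω.

Z = 234 - j2384 Ω = 2396∠-84.4° Ω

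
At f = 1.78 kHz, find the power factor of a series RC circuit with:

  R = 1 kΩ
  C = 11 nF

Step 1 — Angular frequency: ω = 2π·f = 2π·1780 = 1.118e+04 rad/s.
Step 2 — Component impedances:
  R: Z = R = 1000 Ω
  C: Z = 1/(jωC) = -j/(ω·C) = 0 - j8128 Ω
Step 3 — Series combination: Z_total = R + C = 1000 - j8128 Ω = 8190∠-83.0° Ω.
Step 4 — Power factor: PF = cos(φ) = Re(Z)/|Z| = 1000/8190 = 0.1221.
Step 5 — Type: Im(Z) = -8128 ⇒ leading (phase φ = -83.0°).

PF = 0.1221 (leading, φ = -83.0°)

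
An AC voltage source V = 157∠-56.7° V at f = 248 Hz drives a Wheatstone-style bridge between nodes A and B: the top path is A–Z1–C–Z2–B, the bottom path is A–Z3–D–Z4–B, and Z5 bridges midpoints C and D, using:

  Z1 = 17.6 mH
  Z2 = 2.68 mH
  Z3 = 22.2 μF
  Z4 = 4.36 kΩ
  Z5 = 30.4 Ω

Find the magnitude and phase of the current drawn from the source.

Step 1 — Angular frequency: ω = 2π·f = 2π·248 = 1558 rad/s.
Step 2 — Component impedances:
  Z1: Z = jωL = j·1558·0.0176 = 0 + j27.42 Ω
  Z2: Z = jωL = j·1558·0.00268 = 0 + j4.176 Ω
  Z3: Z = 1/(jωC) = -j/(ω·C) = 0 - j28.91 Ω
  Z4: Z = R = 4360 Ω
  Z5: Z = R = 30.4 Ω
Step 3 — Bridge requires nodal analysis (the Z5 bridge couples midpoints C and D, so the two paths cannot be reduced to a simple series/parallel combination). Setting node B to ground and injecting 1 A at node A, the 3-node admittance system at A, C, D solves to V_A = Z_AB = 24.91 + j32.82 Ω = 41.21∠52.8° Ω.
Step 4 — Source phasor: V = 157∠-56.7° V = 86.2 - j131.2 V.
Step 5 — Ohm's law: I = V / Z_total = (86.2 - j131.2) / (24.91 + j32.82) = -1.272 - j3.591 A.
Step 6 — Convert to polar: |I| = 3.81 A, ∠I = -109.5°.

I = 3.81∠-109.5° A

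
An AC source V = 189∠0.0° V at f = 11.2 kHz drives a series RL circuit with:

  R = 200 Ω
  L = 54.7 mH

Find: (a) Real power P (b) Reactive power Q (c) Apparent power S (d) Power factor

Step 1 — Angular frequency: ω = 2π·f = 2π·1.12e+04 = 7.037e+04 rad/s.
Step 2 — Component impedances:
  R: Z = R = 200 Ω
  L: Z = jωL = j·7.037e+04·0.0547 = 0 + j3849 Ω
Step 3 — Series combination: Z_total = R + L = 200 + j3849 Ω = 3855∠87.0° Ω.
Step 4 — Source phasor: V = 189∠0.0° V = 189 V.
Step 5 — Current: I = V / Z = 0.002544 - j0.04897 A = 0.04903∠-87.0° A.
Step 6 — Complex power: S = V·I* = 0.4809 + j9.255 VA.
Step 7 — Real power: P = Re(S) = 0.4809 W.
Step 8 — Reactive power: Q = Im(S) = 9.255 VAR.
Step 9 — Apparent power: |S| = 9.267 VA.
Step 10 — Power factor: PF = P/|S| = 0.05189 (lagging).

(a) P = 0.4809 W  (b) Q = 9.255 VAR  (c) S = 9.267 VA  (d) PF = 0.05189 (lagging)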